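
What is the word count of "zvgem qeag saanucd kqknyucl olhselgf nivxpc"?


Input string: 'zvgem qeag saanucd kqknyucl olhselgf nivxpc'
Operation: split by spaces
Words found: 'zvgem', 'qeag', 'saanucd', 'kqknyucl', 'olhselgf', 'nivxpc'
Word count: 6


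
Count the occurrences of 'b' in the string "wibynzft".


Input string: 'wibynzft'
Target character: 'b'
Scan each position: s[2]='b'
Matches found at indices: 2
Total: 1


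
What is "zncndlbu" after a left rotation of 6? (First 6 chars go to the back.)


Input: 'zncndlbu', shift = 6
Operation: split at index 6 and swap parts
Front part s[0:6] = 'zncndl'
Back part s[6:] = 'bu'
Rotated = back + front = 'bu' + 'zncndl'
Result: buzncndl


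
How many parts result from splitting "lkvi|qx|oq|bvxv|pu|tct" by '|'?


Input string: 'lkvi|qx|oq|bvxv|pu|tct'
Delimiter: '|'
Split result: 'lkvi', 'qx', 'oq', 'bvxv', 'pu', 'tct'
Number of parts: 6


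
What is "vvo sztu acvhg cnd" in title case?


Input string: 'vvo sztu acvhg cnd'
Operation: capitalize first letter of each word
Word transformations: 'vvo'->'Vvo', 'sztu'->'Sztu', 'acvhg'->'Acvhg', 'cnd'->'Cnd'
Result: Vvo Sztu Acvhg Cnd


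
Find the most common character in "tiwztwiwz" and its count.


Input: 'tiwztwiwz'
Operation: tally each character
Counts: 'i':2, 't':2, 'w':3, 'z':2
Maximum: 'w' appears 3 times


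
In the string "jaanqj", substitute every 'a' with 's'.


Input string: 'jaanqj'
Operation: replace 'a' with 's'
Positions of 'a': 1, 2
After replacement: jssnqj


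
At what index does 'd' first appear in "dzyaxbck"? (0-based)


Input string: 'dzyaxbck'
Target: 'd'
Scanning left to right: s[0]='d'
First match at index: 0


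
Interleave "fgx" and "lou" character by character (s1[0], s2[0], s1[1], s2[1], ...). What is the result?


String 1: 'fgx'
String 2: 'lou'
Operation: alternate characters
Pairs: 'f'+'l', 'g'+'o', 'x'+'u'
Result: flgoxu


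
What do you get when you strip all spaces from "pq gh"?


Input string: 'pq gh'
Operation: remove all spaces
Words: 'pq', 'gh'
Join without spaces: pqgh


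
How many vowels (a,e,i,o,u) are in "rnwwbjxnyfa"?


Input string: 'rnwwbjxnyfa'
Operation: count vowels (a, e, i, o, u)
Scan: s[0]='r', s[1]='n', s[2]='w', s[3]='w', s[4]='b', s[5]='j', s[6]='x', s[7]='n', s[8]='y', s[9]='f', s[10]='a' (vowel)
Vowels found: 1
Result: 1


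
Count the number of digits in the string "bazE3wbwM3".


Input string: 'bazE3wbwM3'
Operation: count digit characters (0-9)
Scan: 'b', 'a', 'z', 'E', '3'(digit), 'w', 'b', 'w', 'M', '3'(digit)
Digits found: 2
Result: 2


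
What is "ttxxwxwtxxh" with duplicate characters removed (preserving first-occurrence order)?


Input: 'ttxxwxwtxxh'
Operation: keep first occurrence of each character
Scan: s[0]='t' new -> keep; s[1]='t' seen -> skip; s[2]='x' new -> keep; s[3]='x' seen -> skip; s[4]='w' new -> keep; s[5]='x' seen -> skip; s[6]='w' seen -> skip; s[7]='t' seen -> skip; s[8]='x' seen -> skip; s[9]='x' seen -> skip; s[10]='h' new -> keep
Result: txwh


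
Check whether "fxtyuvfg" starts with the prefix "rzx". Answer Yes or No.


Input string: 'fxtyuvfg'
Prefix to check: 'rzx'
First 3 characters of input: 'fxt'
Match: False
Result: No


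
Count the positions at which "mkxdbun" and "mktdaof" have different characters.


String 1: 'mkxdbun'
String 2: 'mktdaof'
Compare each position: pos 0: 'm'=='m', pos 1: 'k'=='k', pos 2: 'x'!='t', pos 3: 'd'=='d', pos 4: 'b'!='a', pos 5: 'u'!='o', pos 6: 'n'!='f'
Differing positions: 4
Hamming distance: 4


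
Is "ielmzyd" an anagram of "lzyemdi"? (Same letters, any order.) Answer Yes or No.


String 1: 'lzyemdi' -> sorted: 'deilmyz'
String 2: 'ielmzyd' -> sorted: 'deilmyz'
Compare sorted forms: 'deilmyz' == 'deilmyz'
Anagram: Yes


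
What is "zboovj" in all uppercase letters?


Input string: 'zboovj'
Operation: convert each letter to uppercase
Mapping: 'z'->'Z', 'b'->'B', 'o'->'O', 'o'->'O', 'v'->'V', 'j'->'J'
Result: ZBOOVJ


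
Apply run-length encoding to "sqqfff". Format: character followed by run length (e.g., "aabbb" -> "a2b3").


Input: 'sqqfff'
Operation: identify consecutive runs
Runs: 's' -> s1, 'qq' -> q2, 'fff' -> f3
Encoded: s1q2f3


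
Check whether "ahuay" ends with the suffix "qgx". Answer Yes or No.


Input string: 'ahuay'
Suffix to check: 'qgx'
Last 3 characters of input: 'uay'
Match: False
Result: No


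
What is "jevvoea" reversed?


Input string: 'jevvoea'
Operation: reverse character order
Original order: 'j' -> 'e' -> 'v' -> 'v' -> 'o' -> 'e' -> 'a'
Reversed order: 'a' -> 'e' -> 'o' -> 'v' -> 'v' -> 'e' -> 'j'
Result: aeovvej


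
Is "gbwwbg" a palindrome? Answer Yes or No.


Input string: 'gbwwbg'
Reversed: 'gbwwbg'
Compare pairs: s[0]='g' vs s[5]='g' (match), s[1]='b' vs s[4]='b' (match), s[2]='w' vs s[3]='w' (match)
Palindrome: Yes


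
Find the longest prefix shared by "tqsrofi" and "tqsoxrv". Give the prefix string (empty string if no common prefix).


String 1: 'tqsrofi'
String 2: 'tqsoxrv'
Compare position by position:
pos 0: 't' vs 't' match
pos 1: 'q' vs 'q' match
pos 2: 's' vs 's' match
pos 3: 'r' vs 'o' differ -> stop
Longest common prefix: "tqs" (length 3)


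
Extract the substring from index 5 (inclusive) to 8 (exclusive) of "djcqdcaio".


Input string: 'djcqdcaio'
Operation: slice [5:8]
Extract characters: s[5]='c', s[6]='a', s[7]='i'
Result: cai


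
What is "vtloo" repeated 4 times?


Input string: 'vtloo'
Operation: repeat 4 times
Concatenation: 'vtloo' + 'vtloo' + 'vtloo' + 'vtloo'
Result: vtloovtloovtloovtloo


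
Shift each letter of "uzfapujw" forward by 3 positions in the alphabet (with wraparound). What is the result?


Input: 'uzfapujw', shift = 3
Operation: for each letter, (position + 3) mod 26
Mapping: 'u'(20+3=23)->'x', 'z'(25+3=28, 28 mod 26=2)->'c', 'f'(5+3=8)->'i', 'a'(0+3=3)->'d', 'p'(15+3=18)->'s', 'u'(20+3=23)->'x', 'j'(9+3=12)->'m', 'w'(22+3=25)->'z'
Result: xcidsxmz


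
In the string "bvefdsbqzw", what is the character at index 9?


Input string: 'bvefdsbqzw'
Operation: get character at index 9
Index mapping: s[0]='b', s[1]='v', s[2]='e', s[3]='f', s[4]='d', s[5]='s', s[6]='b', s[7]='q', s[8]='z', s[9]='w'
Result: 'w'


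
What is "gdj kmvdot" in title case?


Input string: 'gdj kmvdot'
Operation: capitalize first letter of each word
Word transformations: 'gdj'->'Gdj', 'kmvdot'->'Kmvdot'
Result: Gdj Kmvdot


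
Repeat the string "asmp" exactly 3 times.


Input string: 'asmp'
Operation: repeat 3 times
Concatenation: 'asmp' + 'asmp' + 'asmp'
Result: asmpasmpasmp


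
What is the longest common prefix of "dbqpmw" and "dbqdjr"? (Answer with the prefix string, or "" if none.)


String 1: 'dbqpmw'
String 2: 'dbqdjr'
Compare position by position:
pos 0: 'd' vs 'd' match
pos 1: 'b' vs 'b' match
pos 2: 'q' vs 'q' match
pos 3: 'p' vs 'd' differ -> stop
Longest common prefix: "dbq" (length 3)


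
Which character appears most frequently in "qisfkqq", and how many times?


Input: 'qisfkqq'
Operation: tally each character
Counts: 'f':1, 'i':1, 'k':1, 'q':3, 's':1
Maximum: 'q' appears 3 times


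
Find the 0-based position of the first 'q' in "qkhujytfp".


Input string: 'qkhujytfp'
Target: 'q'
Scanning left to right: s[0]='q'
First match at index: 0


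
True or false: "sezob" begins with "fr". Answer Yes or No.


Input string: 'sezob'
Prefix to check: 'fr'
First 2 characters of input: 'se'
Match: False
Result: No


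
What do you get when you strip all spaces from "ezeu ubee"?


Input string: 'ezeu ubee'
Operation: remove all spaces
Words: 'ezeu', 'ubee'
Join without spaces: ezeuubee


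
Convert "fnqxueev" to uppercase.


Input string: 'fnqxueev'
Operation: convert each letter to uppercase
Mapping: 'f'->'F', 'n'->'N', 'q'->'Q', 'x'->'X', 'u'->'U', 'e'->'E', 'e'->'E', 'v'->'V'
Result: FNQXUEEV


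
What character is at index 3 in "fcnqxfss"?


Input string: 'fcnqxfss'
Operation: get character at index 3
Index mapping: s[0]='f', s[1]='c', s[2]='n', s[3]='q'
Result: 'q'


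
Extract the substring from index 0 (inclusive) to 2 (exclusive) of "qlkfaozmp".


Input string: 'qlkfaozmp'
Operation: slice [0:2]
Extract characters: s[0]='q', s[1]='l'
Result: ql


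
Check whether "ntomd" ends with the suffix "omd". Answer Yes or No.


Input string: 'ntomd'
Suffix to check: 'omd'
Last 3 characters of input: 'omd'
Match: True
Result: Yes


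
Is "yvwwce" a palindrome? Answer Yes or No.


Input string: 'yvwwce'
Reversed: 'ecwwvy'
Compare pairs: s[0]='y' vs s[5]='e' (mismatch), s[1]='v' vs s[4]='c' (mismatch), s[2]='w' vs s[3]='w' (match)
Palindrome: No


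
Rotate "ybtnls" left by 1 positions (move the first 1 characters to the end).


Input: 'ybtnls', shift = 1
Operation: split at index 1 and swap parts
Front part s[0:1] = 'y'
Back part s[1:] = 'btnls'
Rotated = back + front = 'btnls' + 'y'
Result: btnlsy


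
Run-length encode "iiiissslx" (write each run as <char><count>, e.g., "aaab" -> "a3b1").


Input: 'iiiissslx'
Operation: identify consecutive runs
Runs: 'iiii' -> i4, 'sss' -> s3, 'l' -> l1, 'x' -> x1
Encoded: i4s3l1x1


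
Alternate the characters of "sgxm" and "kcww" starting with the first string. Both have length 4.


String 1: 'sgxm'
String 2: 'kcww'
Operation: alternate characters
Pairs: 's'+'k', 'g'+'c', 'x'+'w', 'm'+'w'
Result: skgcxwmw


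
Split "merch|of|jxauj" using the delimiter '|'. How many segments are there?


Input string: 'merch|of|jxauj'
Delimiter: '|'
Split result: 'merch', 'of', 'jxauj'
Number of parts: 3


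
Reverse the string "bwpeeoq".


Input string: 'bwpeeoq'
Operation: reverse character order
Original order: 'b' -> 'w' -> 'p' -> 'e' -> 'e' -> 'o' -> 'q'
Reversed order: 'q' -> 'o' -> 'e' -> 'e' -> 'p' -> 'w' -> 'b'
Result: qoeepwb


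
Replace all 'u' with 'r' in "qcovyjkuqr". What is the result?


Input string: 'qcovyjkuqr'
Operation: replace 'u' with 'r'
Positions of 'u': 7
After replacement: qcovyjkrqr


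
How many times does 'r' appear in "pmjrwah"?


Input string: 'pmjrwah'
Target character: 'r'
Scan each position: s[3]='r'
Matches found at indices: 3
Total: 1


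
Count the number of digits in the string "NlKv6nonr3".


Input string: 'NlKv6nonr3'
Operation: count digit characters (0-9)
Scan: 'N', 'l', 'K', 'v', '6'(digit), 'n', 'o', 'n', 'r', '3'(digit)
Digits found: 2
Result: 2


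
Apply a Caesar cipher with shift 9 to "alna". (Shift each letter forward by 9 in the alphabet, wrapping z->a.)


Input: 'alna', shift = 9
Operation: for each letter, (position + 9) mod 26
Mapping: 'a'(0+9=9)->'j', 'l'(11+9=20)->'u', 'n'(13+9=22)->'w', 'a'(0+9=9)->'j'
Result: juwj


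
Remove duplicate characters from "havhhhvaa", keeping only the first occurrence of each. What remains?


Input: 'havhhhvaa'
Operation: keep first occurrence of each character
Scan: s[0]='h' new -> keep; s[1]='a' new -> keep; s[2]='v' new -> keep; s[3]='h' seen -> skip; s[4]='h' seen -> skip; s[5]='h' seen -> skip; s[6]='v' seen -> skip; s[7]='a' seen -> skip; s[8]='a' seen -> skip
Result: hav


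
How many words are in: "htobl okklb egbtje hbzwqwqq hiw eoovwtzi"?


Input string: 'htobl okklb egbtje hbzwqwqq hiw eoovwtzi'
Operation: split by spaces
Words found: 'htobl', 'okklb', 'egbtje', 'hbzwqwqq', 'hiw', 'eoovwtzi'
Word count: 6


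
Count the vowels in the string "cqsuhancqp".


Input string: 'cqsuhancqp'
Operation: count vowels (a, e, i, o, u)
Scan: s[0]='c', s[1]='q', s[2]='s', s[3]='u' (vowel), s[4]='h', s[5]='a' (vowel), s[6]='n', s[7]='c', s[8]='q', s[9]='p'
Vowels found: 2
Result: 2


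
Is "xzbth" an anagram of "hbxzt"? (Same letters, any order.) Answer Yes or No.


String 1: 'hbxzt' -> sorted: 'bhtxz'
String 2: 'xzbth' -> sorted: 'bhtxz'
Compare sorted forms: 'bhtxz' == 'bhtxz'
Anagram: Yes


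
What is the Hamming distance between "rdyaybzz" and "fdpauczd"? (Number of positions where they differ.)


String 1: 'rdyaybzz'
String 2: 'fdpauczd'
Compare each position: pos 0: 'r'!='f', pos 1: 'd'=='d', pos 2: 'y'!='p', pos 3: 'a'=='a', pos 4: 'y'!='u', pos 5: 'b'!='c', pos 6: 'z'=='z', pos 7: 'z'!='d'
Differing positions: 5
Hamming distance: 5


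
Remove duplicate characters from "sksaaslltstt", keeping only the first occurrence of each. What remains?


Input: 'sksaaslltstt'
Operation: keep first occurrence of each character
Scan: s[0]='s' new -> keep; s[1]='k' new -> keep; s[2]='s' seen -> skip; s[3]='a' new -> keep; s[4]='a' seen -> skip; s[5]='s' seen -> skip; s[6]='l' new -> keep; s[7]='l' seen -> skip; s[8]='t' new -> keep; s[9]='s' seen -> skip; s[10]='t' seen -> skip; s[11]='t' seen -> skip
Result: skalt


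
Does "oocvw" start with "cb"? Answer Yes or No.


Input string: 'oocvw'
Prefix to check: 'cb'
First 2 characters of input: 'oo'
Match: False
Result: No


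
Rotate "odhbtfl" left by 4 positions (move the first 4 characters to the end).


Input: 'odhbtfl', shift = 4
Operation: split at index 4 and swap parts
Front part s[0:4] = 'odhb'
Back part s[4:] = 'tfl'
Rotated = back + front = 'tfl' + 'odhb'
Result: tflodhb


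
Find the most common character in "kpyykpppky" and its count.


Input: 'kpyykpppky'
Operation: tally each character
Counts: 'k':3, 'p':4, 'y':3
Maximum: 'p' appears 4 times


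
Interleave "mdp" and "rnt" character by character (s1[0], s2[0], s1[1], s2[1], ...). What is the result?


String 1: 'mdp'
String 2: 'rnt'
Operation: alternate characters
Pairs: 'm'+'r', 'd'+'n', 'p'+'t'
Result: mrdnpt


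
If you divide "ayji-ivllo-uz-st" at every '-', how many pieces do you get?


Input string: 'ayji-ivllo-uz-st'
Delimiter: '-'
Split result: 'ayji', 'ivllo', 'uz', 'st'
Number of parts: 4


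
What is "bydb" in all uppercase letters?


Input string: 'bydb'
Operation: convert each letter to uppercase
Mapping: 'b'->'B', 'y'->'Y', 'd'->'D', 'b'->'B'
Result: BYDB


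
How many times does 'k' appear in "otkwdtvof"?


Input string: 'otkwdtvof'
Target character: 'k'
Scan each position: s[2]='k'
Matches found at indices: 2
Total: 1


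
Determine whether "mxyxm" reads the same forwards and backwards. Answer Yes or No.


Input string: 'mxyxm'
Reversed: 'mxyxm'
Compare pairs: s[0]='m' vs s[4]='m' (match), s[1]='x' vs s[3]='x' (match)
Palindrome: Yes


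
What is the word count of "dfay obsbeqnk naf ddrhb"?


Input string: 'dfay obsbeqnk naf ddrhb'
Operation: split by spaces
Words found: 'dfay', 'obsbeqnk', 'naf', 'ddrhb'
Word count: 4


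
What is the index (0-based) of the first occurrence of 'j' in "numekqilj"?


Input string: 'numekqilj'
Target: 'j'
Scanning left to right: s[0]='n', s[1]='u', s[2]='m', s[3]='e', s[4]='k', s[5]='q', s[6]='i', s[7]='l', s[8]='j'
First match at index: 8


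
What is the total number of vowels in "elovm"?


Input string: 'elovm'
Operation: count vowels (a, e, i, o, u)
Scan: s[0]='e' (vowel), s[1]='l', s[2]='o' (vowel), s[3]='v', s[4]='m'
Vowels found: 2
Result: 2


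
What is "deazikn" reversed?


Input string: 'deazikn'
Operation: reverse character order
Original order: 'd' -> 'e' -> 'a' -> 'z' -> 'i' -> 'k' -> 'n'
Reversed order: 'n' -> 'k' -> 'i' -> 'z' -> 'a' -> 'e' -> 'd'
Result: nkizaed


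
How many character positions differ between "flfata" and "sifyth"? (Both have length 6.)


String 1: 'flfata'
String 2: 'sifyth'
Compare each position: pos 0: 'f'!='s', pos 1: 'l'!='i', pos 2: 'f'=='f', pos 3: 'a'!='y', pos 4: 't'=='t', pos 5: 'a'!='h'
Differing positions: 4
Hamming distance: 4


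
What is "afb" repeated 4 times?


Input string: 'afb'
Operation: repeat 4 times
Concatenation: 'afb' + 'afb' + 'afb' + 'afb'
Result: afbafbafbafb


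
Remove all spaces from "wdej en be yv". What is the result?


Input string: 'wdej en be yv'
Operation: remove all spaces
Words: 'wdej', 'en', 'be', 'yv'
Join without spaces: wdejenbeyv


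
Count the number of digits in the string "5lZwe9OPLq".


Input string: '5lZwe9OPLq'
Operation: count digit characters (0-9)
Scan: '5'(digit), 'l', 'Z', 'w', 'e', '9'(digit), 'O', 'P', 'L', 'q'
Digits found: 2
Result: 2


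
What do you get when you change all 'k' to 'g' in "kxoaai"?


Input string: 'kxoaai'
Operation: replace 'k' with 'g'
Positions of 'k': 0
After replacement: gxoaai


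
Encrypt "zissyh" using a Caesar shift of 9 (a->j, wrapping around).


Input: 'zissyh', shift = 9
Operation: for each letter, (position + 9) mod 26
Mapping: 'z'(25+9=34, 34 mod 26=8)->'i', 'i'(8+9=17)->'r', 's'(18+9=27, 27 mod 26=1)->'b', 's'(18+9=27, 27 mod 26=1)->'b', 'y'(24+9=33, 33 mod 26=7)->'h', 'h'(7+9=16)->'q'
Result: irbbhq


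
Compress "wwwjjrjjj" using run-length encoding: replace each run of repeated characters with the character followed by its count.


Input: 'wwwjjrjjj'
Operation: identify consecutive runs
Runs: 'www' -> w3, 'jj' -> j2, 'r' -> r1, 'jjj' -> j3
Encoded: w3j2r1j3


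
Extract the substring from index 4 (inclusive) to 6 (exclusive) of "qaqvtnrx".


Input string: 'qaqvtnrx'
Operation: slice [4:6]
Extract characters: s[4]='t', s[5]='n'
Result: tn


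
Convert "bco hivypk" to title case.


Input string: 'bco hivypk'
Operation: capitalize first letter of each word
Word transformations: 'bco'->'Bco', 'hivypk'->'Hivypk'
Result: Bco Hivypk


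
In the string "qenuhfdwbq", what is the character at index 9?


Input string: 'qenuhfdwbq'
Operation: get character at index 9
Index mapping: s[0]='q', s[1]='e', s[2]='n', s[3]='u', s[4]='h', s[5]='f', s[6]='d', s[7]='w', s[8]='b', s[9]='q'
Result: 'q'


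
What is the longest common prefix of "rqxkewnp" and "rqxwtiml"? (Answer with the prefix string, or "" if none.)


String 1: 'rqxkewnp'
String 2: 'rqxwtiml'
Compare position by position:
pos 0: 'r' vs 'r' match
pos 1: 'q' vs 'q' match
pos 2: 'x' vs 'x' match
pos 3: 'k' vs 'w' differ -> stop
Longest common prefix: "rqx" (length 3)


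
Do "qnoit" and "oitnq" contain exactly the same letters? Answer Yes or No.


String 1: 'qnoit' -> sorted: 'inoqt'
String 2: 'oitnq' -> sorted: 'inoqt'
Compare sorted forms: 'inoqt' == 'inoqt'
Anagram: Yes


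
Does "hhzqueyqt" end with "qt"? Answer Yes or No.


Input string: 'hhzqueyqt'
Suffix to check: 'qt'
Last 2 characters of input: 'qt'
Match: True
Result: Yes


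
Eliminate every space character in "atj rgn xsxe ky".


Input string: 'atj rgn xsxe ky'
Operation: remove all spaces
Words: 'atj', 'rgn', 'xsxe', 'ky'
Join without spaces: atjrgnxsxeky


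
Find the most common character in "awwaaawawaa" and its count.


Input: 'awwaaawawaa'
Operation: tally each character
Counts: 'a':7, 'w':4
Maximum: 'a' appears 7 times


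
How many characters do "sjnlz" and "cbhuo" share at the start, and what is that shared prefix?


String 1: 'sjnlz'
String 2: 'cbhuo'
Compare position by position:
pos 0: 's' vs 'c' differ -> stop
Longest common prefix: "" (length 0)


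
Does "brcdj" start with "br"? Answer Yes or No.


Input string: 'brcdj'
Prefix to check: 'br'
First 2 characters of input: 'br'
Match: True
Result: Yes


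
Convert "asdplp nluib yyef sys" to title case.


Input string: 'asdplp nluib yyef sys'
Operation: capitalize first letter of each word
Word transformations: 'asdplp'->'Asdplp', 'nluib'->'Nluib', 'yyef'->'Yyef', 'sys'->'Sys'
Result: Asdplp Nluib Yyef Sys


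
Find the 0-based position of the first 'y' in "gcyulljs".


Input string: 'gcyulljs'
Target: 'y'
Scanning left to right: s[0]='g', s[1]='c', s[2]='y'
First match at index: 2


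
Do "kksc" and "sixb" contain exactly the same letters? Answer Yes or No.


String 1: 'kksc' -> sorted: 'ckks'
String 2: 'sixb' -> sorted: 'bisx'
Compare sorted forms: 'ckks' != 'bisx'
Anagram: No


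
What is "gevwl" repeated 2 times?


Input string: 'gevwl'
Operation: repeat 2 times
Concatenation: 'gevwl' + 'gevwl'
Result: gevwlgevwl


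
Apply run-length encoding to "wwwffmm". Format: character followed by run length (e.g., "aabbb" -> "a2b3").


Input: 'wwwffmm'
Operation: identify consecutive runs
Runs: 'www' -> w3, 'ff' -> f2, 'mm' -> m2
Encoded: w3f2m2


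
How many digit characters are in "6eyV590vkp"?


Input string: '6eyV590vkp'
Operation: count digit characters (0-9)
Scan: '6'(digit), 'e', 'y', 'V', '5'(digit), '9'(digit), '0'(digit), 'v', 'k', 'p'
Digits found: 4
Result: 4


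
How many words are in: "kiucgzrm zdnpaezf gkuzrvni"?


Input string: 'kiucgzrm zdnpaezf gkuzrvni'
Operation: split by spaces
Words found: 'kiucgzrm', 'zdnpaezf', 'gkuzrvni'
Word count: 3


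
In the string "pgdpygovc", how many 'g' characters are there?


Input string: 'pgdpygovc'
Target character: 'g'
Scan each position: s[1]='g', s[5]='g'
Matches found at indices: 1, 5
Total: 2


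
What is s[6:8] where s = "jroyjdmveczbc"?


Input string: 'jroyjdmveczbc'
Operation: slice [6:8]
Extract characters: s[6]='m', s[7]='v'
Result: mv


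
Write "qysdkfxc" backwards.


Input string: 'qysdkfxc'
Operation: reverse character order
Original order: 'q' -> 'y' -> 's' -> 'd' -> 'k' -> 'f' -> 'x' -> 'c'
Reversed order: 'c' -> 'x' -> 'f' -> 'k' -> 'd' -> 's' -> 'y' -> 'q'
Result: cxfkdsyq


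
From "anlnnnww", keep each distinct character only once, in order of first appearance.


Input: 'anlnnnww'
Operation: keep first occurrence of each character
Scan: s[0]='a' new -> keep; s[1]='n' new -> keep; s[2]='l' new -> keep; s[3]='n' seen -> skip; s[4]='n' seen -> skip; s[5]='n' seen -> skip; s[6]='w' new -> keep; s[7]='w' seen -> skip
Result: anlw


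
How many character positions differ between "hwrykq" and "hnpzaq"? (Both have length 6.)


String 1: 'hwrykq'
String 2: 'hnpzaq'
Compare each position: pos 0: 'h'=='h', pos 1: 'w'!='n', pos 2: 'r'!='p', pos 3: 'y'!='z', pos 4: 'k'!='a', pos 5: 'q'=='q'
Differing positions: 4
Hamming distance: 4


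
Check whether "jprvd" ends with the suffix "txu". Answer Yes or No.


Input string: 'jprvd'
Suffix to check: 'txu'
Last 3 characters of input: 'rvd'
Match: False
Result: No


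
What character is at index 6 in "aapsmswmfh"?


Input string: 'aapsmswmfh'
Operation: get character at index 6
Index mapping: s[0]='a', s[1]='a', s[2]='p', s[3]='s', s[4]='m', s[5]='s', s[6]='w'
Result: 'w'


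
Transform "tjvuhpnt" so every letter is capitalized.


Input string: 'tjvuhpnt'
Operation: convert each letter to uppercase
Mapping: 't'->'T', 'j'->'J', 'v'->'V', 'u'->'U', 'h'->'H', 'p'->'P', 'n'->'N', 't'->'T'
Result: TJVUHPNT


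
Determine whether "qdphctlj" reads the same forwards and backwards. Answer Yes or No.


Input string: 'qdphctlj'
Reversed: 'jltchpdq'
Compare pairs: s[0]='q' vs s[7]='j' (mismatch), s[1]='d' vs s[6]='l' (mismatch), s[2]='p' vs s[5]='t' (mismatch), s[3]='h' vs s[4]='c' (mismatch)
Palindrome: No


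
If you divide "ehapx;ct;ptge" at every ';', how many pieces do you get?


Input string: 'ehapx;ct;ptge'
Delimiter: ';'
Split result: 'ehapx', 'ct', 'ptge'
Number of parts: 3


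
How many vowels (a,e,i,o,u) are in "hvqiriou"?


Input string: 'hvqiriou'
Operation: count vowels (a, e, i, o, u)
Scan: s[0]='h', s[1]='v', s[2]='q', s[3]='i' (vowel), s[4]='r', s[5]='i' (vowel), s[6]='o' (vowel), s[7]='u' (vowel)
Vowels found: 4
Result: 4


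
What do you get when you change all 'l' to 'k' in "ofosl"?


Input string: 'ofosl'
Operation: replace 'l' with 'k'
Positions of 'l': 4
After replacement: ofosk


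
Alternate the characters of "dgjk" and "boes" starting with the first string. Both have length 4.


String 1: 'dgjk'
String 2: 'boes'
Operation: alternate characters
Pairs: 'd'+'b', 'g'+'o', 'j'+'e', 'k'+'s'
Result: dbgojeks


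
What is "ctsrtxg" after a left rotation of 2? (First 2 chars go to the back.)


Input: 'ctsrtxg', shift = 2
Operation: split at index 2 and swap parts
Front part s[0:2] = 'ct'
Back part s[2:] = 'srtxg'
Rotated = back + front = 'srtxg' + 'ct'
Result: srtxgct


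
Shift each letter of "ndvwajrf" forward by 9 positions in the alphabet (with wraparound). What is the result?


Input: 'ndvwajrf', shift = 9
Operation: for each letter, (position + 9) mod 26
Mapping: 'n'(13+9=22)->'w', 'd'(3+9=12)->'m', 'v'(21+9=30, 30 mod 26=4)->'e', 'w'(22+9=31, 31 mod 26=5)->'f', 'a'(0+9=9)->'j', 'j'(9+9=18)->'s', 'r'(17+9=26, 26 mod 26=0)->'a', 'f'(5+9=14)->'o'
Result: wmefjsao


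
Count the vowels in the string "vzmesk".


Input string: 'vzmesk'
Operation: count vowels (a, e, i, o, u)
Scan: s[0]='v', s[1]='z', s[2]='m', s[3]='e' (vowel), s[4]='s', s[5]='k'
Vowels found: 1
Result: 1


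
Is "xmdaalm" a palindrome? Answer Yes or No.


Input string: 'xmdaalm'
Reversed: 'mlaadmx'
Compare pairs: s[0]='x' vs s[6]='m' (mismatch), s[1]='m' vs s[5]='l' (mismatch), s[2]='d' vs s[4]='a' (mismatch)
Palindrome: No


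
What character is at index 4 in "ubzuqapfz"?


Input string: 'ubzuqapfz'
Operation: get character at index 4
Index mapping: s[0]='u', s[1]='b', s[2]='z', s[3]='u', s[4]='q'
Result: 'q'


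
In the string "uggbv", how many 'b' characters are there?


Input string: 'uggbv'
Target character: 'b'
Scan each position: s[3]='b'
Matches found at indices: 3
Total: 1


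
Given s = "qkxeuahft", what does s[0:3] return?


Input string: 'qkxeuahft'
Operation: slice [0:3]
Extract characters: s[0]='q', s[1]='k', s[2]='x'
Result: qkx


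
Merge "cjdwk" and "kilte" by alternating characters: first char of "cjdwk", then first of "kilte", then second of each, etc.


String 1: 'cjdwk'
String 2: 'kilte'
Operation: alternate characters
Pairs: 'c'+'k', 'j'+'i', 'd'+'l', 'w'+'t', 'k'+'e'
Result: ckjidlwtke


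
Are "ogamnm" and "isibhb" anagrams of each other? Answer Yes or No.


String 1: 'ogamnm' -> sorted: 'agmmno'
String 2: 'isibhb' -> sorted: 'bbhiis'
Compare sorted forms: 'agmmno' != 'bbhiis'
Anagram: No


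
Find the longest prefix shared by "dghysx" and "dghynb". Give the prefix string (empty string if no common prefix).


String 1: 'dghysx'
String 2: 'dghynb'
Compare position by position:
pos 0: 'd' vs 'd' match
pos 1: 'g' vs 'g' match
pos 2: 'h' vs 'h' match
pos 3: 'y' vs 'y' match
pos 4: 's' vs 'n' differ -> stop
Longest common prefix: "dghy" (length 4)


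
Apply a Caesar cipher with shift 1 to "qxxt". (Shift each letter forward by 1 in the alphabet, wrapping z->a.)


Input: 'qxxt', shift = 1
Operation: for each letter, (position + 1) mod 26
Mapping: 'q'(16+1=17)->'r', 'x'(23+1=24)->'y', 'x'(23+1=24)->'y', 't'(19+1=20)->'u'
Result: ryyu


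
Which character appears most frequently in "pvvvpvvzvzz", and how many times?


Input: 'pvvvpvvzvzz'
Operation: tally each character
Counts: 'p':2, 'v':6, 'z':3
Maximum: 'v' appears 6 times


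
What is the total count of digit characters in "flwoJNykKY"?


Input string: 'flwoJNykKY'
Operation: count digit characters (0-9)
Scan: 'f', 'l', 'w', 'o', 'J', 'N', 'y', 'k', 'K', 'Y'
Digits found: 0
Result: 0


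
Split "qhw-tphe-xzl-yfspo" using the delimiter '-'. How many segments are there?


Input string: 'qhw-tphe-xzl-yfspo'
Delimiter: '-'
Split result: 'qhw', 'tphe', 'xzl', 'yfspo'
Number of parts: 4


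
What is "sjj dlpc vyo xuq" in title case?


Input string: 'sjj dlpc vyo xuq'
Operation: capitalize first letter of each word
Word transformations: 'sjj'->'Sjj', 'dlpc'->'Dlpc', 'vyo'->'Vyo', 'xuq'->'Xuq'
Result: Sjj Dlpc Vyo Xuq


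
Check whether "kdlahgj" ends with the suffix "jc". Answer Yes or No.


Input string: 'kdlahgj'
Suffix to check: 'jc'
Last 2 characters of input: 'gj'
Match: False
Result: No


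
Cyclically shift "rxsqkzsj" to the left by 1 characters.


Input: 'rxsqkzsj', shift = 1
Operation: split at index 1 and swap parts
Front part s[0:1] = 'r'
Back part s[1:] = 'xsqkzsj'
Rotated = back + front = 'xsqkzsj' + 'r'
Result: xsqkzsjr


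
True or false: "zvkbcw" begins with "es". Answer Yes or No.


Input string: 'zvkbcw'
Prefix to check: 'es'
First 2 characters of input: 'zv'
Match: False
Result: No


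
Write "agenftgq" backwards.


Input string: 'agenftgq'
Operation: reverse character order
Original order: 'a' -> 'g' -> 'e' -> 'n' -> 'f' -> 't' -> 'g' -> 'q'
Reversed order: 'q' -> 'g' -> 't' -> 'f' -> 'n' -> 'e' -> 'g' -> 'a'
Result: qgtfnega


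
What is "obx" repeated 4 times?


Input string: 'obx'
Operation: repeat 4 times
Concatenation: 'obx' + 'obx' + 'obx' + 'obx'
Result: obxobxobxobx


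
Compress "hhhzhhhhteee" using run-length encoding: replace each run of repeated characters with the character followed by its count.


Input: 'hhhzhhhhteee'
Operation: identify consecutive runs
Runs: 'hhh' -> h3, 'z' -> z1, 'hhhh' -> h4, 't' -> t1, 'eee' -> e3
Encoded: h3z1h4t1e3


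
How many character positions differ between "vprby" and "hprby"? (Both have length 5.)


String 1: 'vprby'
String 2: 'hprby'
Compare each position: pos 0: 'v'!='h', pos 1: 'p'=='p', pos 2: 'r'=='r', pos 3: 'b'=='b', pos 4: 'y'=='y'
Differing positions: 1
Hamming distance: 1


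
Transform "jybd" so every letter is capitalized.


Input string: 'jybd'
Operation: convert each letter to uppercase
Mapping: 'j'->'J', 'y'->'Y', 'b'->'B', 'd'->'D'
Result: JYBD


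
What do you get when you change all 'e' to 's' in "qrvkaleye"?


Input string: 'qrvkaleye'
Operation: replace 'e' with 's'
Positions of 'e': 6, 8
After replacement: qrvkalsys


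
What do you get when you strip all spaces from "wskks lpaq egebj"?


Input string: 'wskks lpaq egebj'
Operation: remove all spaces
Words: 'wskks', 'lpaq', 'egebj'
Join without spaces: wskkslpaqegebj


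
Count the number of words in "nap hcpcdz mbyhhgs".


Input string: 'nap hcpcdz mbyhhgs'
Operation: split by spaces
Words found: 'nap', 'hcpcdz', 'mbyhhgs'
Word count: 3


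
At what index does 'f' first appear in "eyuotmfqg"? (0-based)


Input string: 'eyuotmfqg'
Target: 'f'
Scanning left to right: s[0]='e', s[1]='y', s[2]='u', s[3]='o', s[4]='t', s[5]='m', s[6]='f'
First match at index: 6


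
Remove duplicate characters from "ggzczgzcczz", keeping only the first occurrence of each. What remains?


Input: 'ggzczgzcczz'
Operation: keep first occurrence of each character
Scan: s[0]='g' new -> keep; s[1]='g' seen -> skip; s[2]='z' new -> keep; s[3]='c' new -> keep; s[4]='z' seen -> skip; s[5]='g' seen -> skip; s[6]='z' seen -> skip; s[7]='c' seen -> skip; s[8]='c' seen -> skip; s[9]='z' seen -> skip; s[10]='z' seen -> skip
Result: gzc


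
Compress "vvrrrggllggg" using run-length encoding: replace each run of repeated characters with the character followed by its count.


Input: 'vvrrrggllggg'
Operation: identify consecutive runs
Runs: 'vv' -> v2, 'rrr' -> r3, 'gg' -> g2, 'll' -> l2, 'ggg' -> g3
Encoded: v2r3g2l2g3


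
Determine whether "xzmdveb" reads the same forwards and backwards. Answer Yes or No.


Input string: 'xzmdveb'
Reversed: 'bevdmzx'
Compare pairs: s[0]='x' vs s[6]='b' (mismatch), s[1]='z' vs s[5]='e' (mismatch), s[2]='m' vs s[4]='v' (mismatch)
Palindrome: No


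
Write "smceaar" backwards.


Input string: 'smceaar'
Operation: reverse character order
Original order: 's' -> 'm' -> 'c' -> 'e' -> 'a' -> 'a' -> 'r'
Reversed order: 'r' -> 'a' -> 'a' -> 'e' -> 'c' -> 'm' -> 's'
Result: raaecms


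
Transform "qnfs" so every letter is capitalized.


Input string: 'qnfs'
Operation: convert each letter to uppercase
Mapping: 'q'->'Q', 'n'->'N', 'f'->'F', 's'->'S'
Result: QNFS


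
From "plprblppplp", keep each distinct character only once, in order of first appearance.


Input: 'plprblppplp'
Operation: keep first occurrence of each character
Scan: s[0]='p' new -> keep; s[1]='l' new -> keep; s[2]='p' seen -> skip; s[3]='r' new -> keep; s[4]='b' new -> keep; s[5]='l' seen -> skip; s[6]='p' seen -> skip; s[7]='p' seen -> skip; s[8]='p' seen -> skip; s[9]='l' seen -> skip; s[10]='p' seen -> skip
Result: plrb


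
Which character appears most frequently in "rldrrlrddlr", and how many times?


Input: 'rldrrlrddlr'
Operation: tally each character
Counts: 'd':3, 'l':3, 'r':5
Maximum: 'r' appears 5 times


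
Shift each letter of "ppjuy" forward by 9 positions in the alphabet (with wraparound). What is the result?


Input: 'ppjuy', shift = 9
Operation: for each letter, (position + 9) mod 26
Mapping: 'p'(15+9=24)->'y', 'p'(15+9=24)->'y', 'j'(9+9=18)->'s', 'u'(20+9=29, 29 mod 26=3)->'d', 'y'(24+9=33, 33 mod 26=7)->'h'
Result: yysdh


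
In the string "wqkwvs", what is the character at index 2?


Input string: 'wqkwvs'
Operation: get character at index 2
Index mapping: s[0]='w', s[1]='q', s[2]='k'
Result: 'k'


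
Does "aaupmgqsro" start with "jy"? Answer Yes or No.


Input string: 'aaupmgqsro'
Prefix to check: 'jy'
First 2 characters of input: 'aa'
Match: False
Result: No


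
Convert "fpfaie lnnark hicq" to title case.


Input string: 'fpfaie lnnark hicq'
Operation: capitalize first letter of each word
Word transformations: 'fpfaie'->'Fpfaie', 'lnnark'->'Lnnark', 'hicq'->'Hicq'
Result: Fpfaie Lnnark Hicq


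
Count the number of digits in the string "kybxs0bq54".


Input string: 'kybxs0bq54'
Operation: count digit characters (0-9)
Scan: 'k', 'y', 'b', 'x', 's', '0'(digit), 'b', 'q', '5'(digit), '4'(digit)
Digits found: 3
Result: 3


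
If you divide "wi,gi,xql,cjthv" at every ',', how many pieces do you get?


Input string: 'wi,gi,xql,cjthv'
Delimiter: ','
Split result: 'wi', 'gi', 'xql', 'cjthv'
Number of parts: 4


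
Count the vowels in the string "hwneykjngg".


Input string: 'hwneykjngg'
Operation: count vowels (a, e, i, o, u)
Scan: s[0]='h', s[1]='w', s[2]='n', s[3]='e' (vowel), s[4]='y', s[5]='k', s[6]='j', s[7]='n', s[8]='g', s[9]='g'
Vowels found: 1
Result: 1


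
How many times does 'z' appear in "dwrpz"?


Input string: 'dwrpz'
Target character: 'z'
Scan each position: s[4]='z'
Matches found at indices: 4
Total: 1


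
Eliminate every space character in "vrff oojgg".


Input string: 'vrff oojgg'
Operation: remove all spaces
Words: 'vrff', 'oojgg'
Join without spaces: vrffoojgg


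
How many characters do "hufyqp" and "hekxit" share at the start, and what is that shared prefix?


String 1: 'hufyqp'
String 2: 'hekxit'
Compare position by position:
pos 0: 'h' vs 'h' match
pos 1: 'u' vs 'e' differ -> stop
Longest common prefix: "h" (length 1)


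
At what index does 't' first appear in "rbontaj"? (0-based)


Input string: 'rbontaj'
Target: 't'
Scanning left to right: s[0]='r', s[1]='b', s[2]='o', s[3]='n', s[4]='t'
First match at index: 4


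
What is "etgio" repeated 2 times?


Input string: 'etgio'
Operation: repeat 2 times
Concatenation: 'etgio' + 'etgio'
Result: etgioetgio


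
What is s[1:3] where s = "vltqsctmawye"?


Input string: 'vltqsctmawye'
Operation: slice [1:3]
Extract characters: s[1]='l', s[2]='t'
Result: lt


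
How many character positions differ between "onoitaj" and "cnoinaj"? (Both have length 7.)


String 1: 'onoitaj'
String 2: 'cnoinaj'
Compare each position: pos 0: 'o'!='c', pos 1: 'n'=='n', pos 2: 'o'=='o', pos 3: 'i'=='i', pos 4: 't'!='n', pos 5: 'a'=='a', pos 6: 'j'=='j'
Differing positions: 2
Hamming distance: 2


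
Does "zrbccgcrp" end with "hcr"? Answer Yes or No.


Input string: 'zrbccgcrp'
Suffix to check: 'hcr'
Last 3 characters of input: 'crp'
Match: False
Result: No


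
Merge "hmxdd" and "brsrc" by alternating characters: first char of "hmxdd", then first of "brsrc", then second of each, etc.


String 1: 'hmxdd'
String 2: 'brsrc'
Operation: alternate characters
Pairs: 'h'+'b', 'm'+'r', 'x'+'s', 'd'+'r', 'd'+'c'
Result: hbmrxsdrdc


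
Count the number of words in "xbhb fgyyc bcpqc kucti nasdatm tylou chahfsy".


Input string: 'xbhb fgyyc bcpqc kucti nasdatm tylou chahfsy'
Operation: split by spaces
Words found: 'xbhb', 'fgyyc', 'bcpqc', 'kucti', 'nasdatm', 'tylou', 'chahfsy'
Word count: 7


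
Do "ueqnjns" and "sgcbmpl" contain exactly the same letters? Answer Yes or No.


String 1: 'ueqnjns' -> sorted: 'ejnnqsu'
String 2: 'sgcbmpl' -> sorted: 'bcglmps'
Compare sorted forms: 'ejnnqsu' != 'bcglmps'
Anagram: No


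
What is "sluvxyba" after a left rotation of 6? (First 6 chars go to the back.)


Input: 'sluvxyba', shift = 6
Operation: split at index 6 and swap parts
Front part s[0:6] = 'sluvxy'
Back part s[6:] = 'ba'
Rotated = back + front = 'ba' + 'sluvxy'
Result: basluvxy


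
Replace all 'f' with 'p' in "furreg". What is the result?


Input string: 'furreg'
Operation: replace 'f' with 'p'
Positions of 'f': 0
After replacement: purreg


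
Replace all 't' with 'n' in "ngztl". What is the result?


Input string: 'ngztl'
Operation: replace 't' with 'n'
Positions of 't': 3
After replacement: ngznl


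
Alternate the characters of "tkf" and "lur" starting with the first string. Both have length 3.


String 1: 'tkf'
String 2: 'lur'
Operation: alternate characters
Pairs: 't'+'l', 'k'+'u', 'f'+'r'
Result: tlkufr


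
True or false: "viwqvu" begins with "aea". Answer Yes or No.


Input string: 'viwqvu'
Prefix to check: 'aea'
First 3 characters of input: 'viw'
Match: False
Result: No


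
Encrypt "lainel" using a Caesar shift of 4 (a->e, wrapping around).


Input: 'lainel', shift = 4
Operation: for each letter, (position + 4) mod 26
Mapping: 'l'(11+4=15)->'p', 'a'(0+4=4)->'e', 'i'(8+4=12)->'m', 'n'(13+4=17)->'r', 'e'(4+4=8)->'i', 'l'(11+4=15)->'p'
Result: pemrip


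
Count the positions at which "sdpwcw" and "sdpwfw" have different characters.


String 1: 'sdpwcw'
String 2: 'sdpwfw'
Compare each position: pos 0: 's'=='s', pos 1: 'd'=='d', pos 2: 'p'=='p', pos 3: 'w'=='w', pos 4: 'c'!='f', pos 5: 'w'=='w'
Differing positions: 1
Hamming distance: 1


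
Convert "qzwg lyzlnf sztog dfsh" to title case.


Input string: 'qzwg lyzlnf sztog dfsh'
Operation: capitalize first letter of each word
Word transformations: 'qzwg'->'Qzwg', 'lyzlnf'->'Lyzlnf', 'sztog'->'Sztog', 'dfsh'->'Dfsh'
Result: Qzwg Lyzlnf Sztog Dfsh


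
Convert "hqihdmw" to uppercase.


Input string: 'hqihdmw'
Operation: convert each letter to uppercase
Mapping: 'h'->'H', 'q'->'Q', 'i'->'I', 'h'->'H', 'd'->'D', 'm'->'M', 'w'->'W'
Result: HQIHDMW


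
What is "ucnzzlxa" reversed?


Input string: 'ucnzzlxa'
Operation: reverse character order
Original order: 'u' -> 'c' -> 'n' -> 'z' -> 'z' -> 'l' -> 'x' -> 'a'
Reversed order: 'a' -> 'x' -> 'l' -> 'z' -> 'z' -> 'n' -> 'c' -> 'u'
Result: axlzzncu


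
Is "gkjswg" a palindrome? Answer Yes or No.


Input string: 'gkjswg'
Reversed: 'gwsjkg'
Compare pairs: s[0]='g' vs s[5]='g' (match), s[1]='k' vs s[4]='w' (mismatch), s[2]='j' vs s[3]='s' (mismatch)
Palindrome: No


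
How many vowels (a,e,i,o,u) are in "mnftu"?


Input string: 'mnftu'
Operation: count vowels (a, e, i, o, u)
Scan: s[0]='m', s[1]='n', s[2]='f', s[3]='t', s[4]='u' (vowel)
Vowels found: 1
Result: 1


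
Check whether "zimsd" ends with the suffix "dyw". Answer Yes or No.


Input string: 'zimsd'
Suffix to check: 'dyw'
Last 3 characters of input: 'msd'
Match: False
Result: No


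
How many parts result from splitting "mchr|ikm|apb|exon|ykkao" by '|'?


Input string: 'mchr|ikm|apb|exon|ykkao'
Delimiter: '|'
Split result: 'mchr', 'ikm', 'apb', 'exon', 'ykkao'
Number of parts: 5


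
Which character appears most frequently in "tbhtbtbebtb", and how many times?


Input: 'tbhtbtbebtb'
Operation: tally each character
Counts: 'b':5, 'e':1, 'h':1, 't':4
Maximum: 'b' appears 5 times


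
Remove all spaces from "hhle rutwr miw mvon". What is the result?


Input string: 'hhle rutwr miw mvon'
Operation: remove all spaces
Words: 'hhle', 'rutwr', 'miw', 'mvon'
Join without spaces: hhlerutwrmiwmvon


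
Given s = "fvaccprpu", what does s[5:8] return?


Input string: 'fvaccprpu'
Operation: slice [5:8]
Extract characters: s[5]='p', s[6]='r', s[7]='p'
Result: prp
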